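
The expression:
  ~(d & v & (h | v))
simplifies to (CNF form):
~d | ~v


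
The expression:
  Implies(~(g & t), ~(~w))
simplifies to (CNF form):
(g | w) & (t | w)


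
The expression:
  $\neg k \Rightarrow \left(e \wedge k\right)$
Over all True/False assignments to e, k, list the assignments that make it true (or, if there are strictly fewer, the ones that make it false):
is true only for:
  e=False, k=True;
  e=True, k=True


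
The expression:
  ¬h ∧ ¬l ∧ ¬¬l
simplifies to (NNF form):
False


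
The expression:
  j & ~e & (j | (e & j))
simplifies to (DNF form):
j & ~e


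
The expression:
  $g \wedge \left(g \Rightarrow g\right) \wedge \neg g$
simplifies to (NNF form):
$\text{False}$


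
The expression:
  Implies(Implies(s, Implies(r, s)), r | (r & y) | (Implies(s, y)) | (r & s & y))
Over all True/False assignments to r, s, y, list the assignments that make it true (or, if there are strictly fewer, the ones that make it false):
is false only for:
  r=False, s=True, y=False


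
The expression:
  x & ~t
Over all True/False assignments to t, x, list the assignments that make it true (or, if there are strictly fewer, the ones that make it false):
is true only for:
  t=False, x=True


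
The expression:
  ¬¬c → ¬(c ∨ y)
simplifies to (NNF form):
¬c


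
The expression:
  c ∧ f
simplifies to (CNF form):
c ∧ f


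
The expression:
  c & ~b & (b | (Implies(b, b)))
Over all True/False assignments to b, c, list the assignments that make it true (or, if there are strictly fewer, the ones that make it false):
is true only for:
  b=False, c=True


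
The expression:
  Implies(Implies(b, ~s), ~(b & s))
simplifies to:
True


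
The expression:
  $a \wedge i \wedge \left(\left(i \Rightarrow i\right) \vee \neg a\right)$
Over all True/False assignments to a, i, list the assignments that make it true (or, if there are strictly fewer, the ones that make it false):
is true only for:
  a=True, i=True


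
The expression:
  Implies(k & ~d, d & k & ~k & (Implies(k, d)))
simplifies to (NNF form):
d | ~k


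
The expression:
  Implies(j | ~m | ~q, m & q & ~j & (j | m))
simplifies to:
m & q & ~j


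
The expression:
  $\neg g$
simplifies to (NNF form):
$\neg g$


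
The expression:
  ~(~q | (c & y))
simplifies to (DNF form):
(q & ~c) | (q & ~y)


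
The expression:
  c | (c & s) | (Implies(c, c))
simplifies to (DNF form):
True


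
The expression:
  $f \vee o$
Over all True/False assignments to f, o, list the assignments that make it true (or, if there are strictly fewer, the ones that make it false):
is false only for:
  f=False, o=False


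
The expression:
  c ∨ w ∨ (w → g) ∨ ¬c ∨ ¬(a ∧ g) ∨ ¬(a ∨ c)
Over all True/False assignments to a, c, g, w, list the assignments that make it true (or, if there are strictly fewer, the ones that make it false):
is always true.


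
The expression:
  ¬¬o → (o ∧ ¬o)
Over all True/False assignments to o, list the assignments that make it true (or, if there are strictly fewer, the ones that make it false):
is true only for:
  o=False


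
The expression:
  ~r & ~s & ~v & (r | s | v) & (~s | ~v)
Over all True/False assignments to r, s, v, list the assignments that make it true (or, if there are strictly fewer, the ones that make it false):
is never true.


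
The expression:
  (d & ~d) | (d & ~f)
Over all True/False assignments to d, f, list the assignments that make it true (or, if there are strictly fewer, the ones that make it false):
is true only for:
  d=True, f=False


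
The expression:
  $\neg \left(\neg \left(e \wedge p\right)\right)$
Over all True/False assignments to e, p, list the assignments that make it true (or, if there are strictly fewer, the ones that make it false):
is true only for:
  e=True, p=True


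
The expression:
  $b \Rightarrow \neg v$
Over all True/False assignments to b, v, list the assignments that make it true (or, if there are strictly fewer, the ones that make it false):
is false only for:
  b=True, v=True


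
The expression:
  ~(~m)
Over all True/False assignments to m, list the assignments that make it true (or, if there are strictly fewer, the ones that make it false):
is true only for:
  m=True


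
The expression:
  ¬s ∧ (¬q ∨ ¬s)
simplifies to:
¬s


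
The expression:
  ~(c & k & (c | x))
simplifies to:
~c | ~k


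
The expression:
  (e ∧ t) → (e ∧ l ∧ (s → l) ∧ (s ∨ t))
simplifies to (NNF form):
l ∨ ¬e ∨ ¬t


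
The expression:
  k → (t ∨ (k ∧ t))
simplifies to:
t ∨ ¬k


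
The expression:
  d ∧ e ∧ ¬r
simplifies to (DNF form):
d ∧ e ∧ ¬r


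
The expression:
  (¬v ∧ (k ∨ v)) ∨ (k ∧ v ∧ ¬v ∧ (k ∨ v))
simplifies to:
k ∧ ¬v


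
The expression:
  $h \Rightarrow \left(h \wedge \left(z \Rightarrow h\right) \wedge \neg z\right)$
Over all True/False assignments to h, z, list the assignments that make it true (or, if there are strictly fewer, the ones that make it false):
is false only for:
  h=True, z=True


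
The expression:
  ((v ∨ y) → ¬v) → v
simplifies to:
v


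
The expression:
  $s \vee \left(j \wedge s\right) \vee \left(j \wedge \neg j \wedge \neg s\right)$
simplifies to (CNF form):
$s$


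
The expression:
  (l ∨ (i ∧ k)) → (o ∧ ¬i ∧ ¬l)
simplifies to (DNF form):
(¬i ∧ ¬l) ∨ (¬k ∧ ¬l)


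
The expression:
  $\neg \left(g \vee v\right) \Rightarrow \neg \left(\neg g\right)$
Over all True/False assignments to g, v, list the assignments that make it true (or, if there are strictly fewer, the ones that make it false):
is false only for:
  g=False, v=False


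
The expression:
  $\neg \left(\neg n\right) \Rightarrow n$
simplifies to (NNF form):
$\text{True}$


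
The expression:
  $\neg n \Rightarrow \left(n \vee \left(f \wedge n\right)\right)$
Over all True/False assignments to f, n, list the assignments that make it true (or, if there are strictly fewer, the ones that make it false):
is true only for:
  f=False, n=True;
  f=True, n=True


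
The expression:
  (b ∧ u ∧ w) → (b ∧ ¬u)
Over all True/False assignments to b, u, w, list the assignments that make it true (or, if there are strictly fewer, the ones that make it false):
is false only for:
  b=True, u=True, w=True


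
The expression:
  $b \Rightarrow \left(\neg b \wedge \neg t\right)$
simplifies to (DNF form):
$\neg b$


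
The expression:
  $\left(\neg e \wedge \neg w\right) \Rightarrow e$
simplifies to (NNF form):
$e \vee w$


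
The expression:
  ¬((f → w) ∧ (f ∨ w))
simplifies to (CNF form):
¬w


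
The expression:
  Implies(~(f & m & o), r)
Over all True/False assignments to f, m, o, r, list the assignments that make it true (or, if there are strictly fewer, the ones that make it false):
is false only for:
  f=False, m=False, o=False, r=False;
  f=False, m=False, o=True, r=False;
  f=False, m=True, o=False, r=False;
  f=False, m=True, o=True, r=False;
  f=True, m=False, o=False, r=False;
  f=True, m=False, o=True, r=False;
  f=True, m=True, o=False, r=False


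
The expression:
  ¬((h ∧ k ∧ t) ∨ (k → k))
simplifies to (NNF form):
False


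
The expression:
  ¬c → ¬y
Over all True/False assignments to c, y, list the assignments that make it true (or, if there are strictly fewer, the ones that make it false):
is false only for:
  c=False, y=True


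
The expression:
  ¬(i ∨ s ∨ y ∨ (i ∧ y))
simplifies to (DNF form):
¬i ∧ ¬s ∧ ¬y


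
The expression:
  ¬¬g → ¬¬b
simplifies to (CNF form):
b ∨ ¬g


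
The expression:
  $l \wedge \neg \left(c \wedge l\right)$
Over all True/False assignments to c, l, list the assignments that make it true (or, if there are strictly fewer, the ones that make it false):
is true only for:
  c=False, l=True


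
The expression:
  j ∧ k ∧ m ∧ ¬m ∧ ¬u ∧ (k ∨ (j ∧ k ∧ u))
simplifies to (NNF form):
False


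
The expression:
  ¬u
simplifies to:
¬u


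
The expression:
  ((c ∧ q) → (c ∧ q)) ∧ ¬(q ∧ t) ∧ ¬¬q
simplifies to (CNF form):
q ∧ ¬t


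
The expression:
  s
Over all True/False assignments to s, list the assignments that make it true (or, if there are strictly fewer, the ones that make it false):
is true only for:
  s=True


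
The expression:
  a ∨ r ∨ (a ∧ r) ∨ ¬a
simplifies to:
True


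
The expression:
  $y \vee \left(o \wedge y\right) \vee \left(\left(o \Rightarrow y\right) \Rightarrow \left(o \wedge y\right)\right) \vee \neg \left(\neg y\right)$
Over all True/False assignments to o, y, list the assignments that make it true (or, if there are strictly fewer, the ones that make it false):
is false only for:
  o=False, y=False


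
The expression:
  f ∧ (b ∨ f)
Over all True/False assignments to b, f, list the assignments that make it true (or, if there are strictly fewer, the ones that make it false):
is true only for:
  b=False, f=True;
  b=True, f=True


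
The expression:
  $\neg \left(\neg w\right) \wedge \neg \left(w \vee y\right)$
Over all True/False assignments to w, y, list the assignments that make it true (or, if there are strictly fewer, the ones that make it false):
is never true.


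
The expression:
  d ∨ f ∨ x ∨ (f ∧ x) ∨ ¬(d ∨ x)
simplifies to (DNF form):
True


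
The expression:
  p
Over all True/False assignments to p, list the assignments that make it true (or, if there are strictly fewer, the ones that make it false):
is true only for:
  p=True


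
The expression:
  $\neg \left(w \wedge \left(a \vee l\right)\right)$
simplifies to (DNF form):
$\left(\neg a \wedge \neg l\right) \vee \neg w$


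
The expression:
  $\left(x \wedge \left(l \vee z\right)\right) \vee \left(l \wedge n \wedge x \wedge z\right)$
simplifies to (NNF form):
$x \wedge \left(l \vee z\right)$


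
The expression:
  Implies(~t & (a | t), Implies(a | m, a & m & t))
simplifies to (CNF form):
t | ~a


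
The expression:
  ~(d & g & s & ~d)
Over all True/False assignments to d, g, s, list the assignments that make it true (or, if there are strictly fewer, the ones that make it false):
is always true.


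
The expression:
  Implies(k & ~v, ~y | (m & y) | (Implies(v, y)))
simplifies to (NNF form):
True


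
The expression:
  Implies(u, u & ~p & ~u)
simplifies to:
~u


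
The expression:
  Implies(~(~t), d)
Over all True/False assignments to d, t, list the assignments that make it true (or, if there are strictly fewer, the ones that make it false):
is false only for:
  d=False, t=True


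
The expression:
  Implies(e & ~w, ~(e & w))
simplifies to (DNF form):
True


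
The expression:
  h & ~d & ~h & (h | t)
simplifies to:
False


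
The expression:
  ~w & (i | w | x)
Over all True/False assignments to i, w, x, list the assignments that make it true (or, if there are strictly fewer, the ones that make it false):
is true only for:
  i=False, w=False, x=True;
  i=True, w=False, x=False;
  i=True, w=False, x=True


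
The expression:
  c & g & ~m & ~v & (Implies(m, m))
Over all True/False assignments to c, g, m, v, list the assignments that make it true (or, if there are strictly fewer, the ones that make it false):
is true only for:
  c=True, g=True, m=False, v=False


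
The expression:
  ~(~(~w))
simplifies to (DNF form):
~w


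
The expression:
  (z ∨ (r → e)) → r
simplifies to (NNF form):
r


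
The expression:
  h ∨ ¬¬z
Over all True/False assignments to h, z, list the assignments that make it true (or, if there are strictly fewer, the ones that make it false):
is false only for:
  h=False, z=False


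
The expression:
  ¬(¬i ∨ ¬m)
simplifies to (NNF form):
i ∧ m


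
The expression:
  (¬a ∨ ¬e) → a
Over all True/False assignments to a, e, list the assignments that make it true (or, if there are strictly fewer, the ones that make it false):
is true only for:
  a=True, e=False;
  a=True, e=True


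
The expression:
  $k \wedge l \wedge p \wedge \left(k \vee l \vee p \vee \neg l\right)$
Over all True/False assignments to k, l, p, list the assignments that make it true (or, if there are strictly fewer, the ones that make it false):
is true only for:
  k=True, l=True, p=True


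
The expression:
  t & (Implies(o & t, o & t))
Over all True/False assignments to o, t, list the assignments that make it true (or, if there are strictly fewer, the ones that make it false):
is true only for:
  o=False, t=True;
  o=True, t=True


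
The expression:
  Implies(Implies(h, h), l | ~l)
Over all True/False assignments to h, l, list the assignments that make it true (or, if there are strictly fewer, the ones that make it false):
is always true.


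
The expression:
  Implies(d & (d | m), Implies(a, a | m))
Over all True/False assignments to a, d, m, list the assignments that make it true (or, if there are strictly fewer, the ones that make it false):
is always true.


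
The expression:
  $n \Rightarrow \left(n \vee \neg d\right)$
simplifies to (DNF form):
$\text{True}$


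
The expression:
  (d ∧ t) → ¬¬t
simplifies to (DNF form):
True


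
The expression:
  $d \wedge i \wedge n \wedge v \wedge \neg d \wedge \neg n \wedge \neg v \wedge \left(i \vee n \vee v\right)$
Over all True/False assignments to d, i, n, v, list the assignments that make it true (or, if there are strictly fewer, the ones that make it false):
is never true.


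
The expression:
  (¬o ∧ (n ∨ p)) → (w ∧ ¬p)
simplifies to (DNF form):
o ∨ (w ∧ ¬p) ∨ (¬n ∧ ¬p)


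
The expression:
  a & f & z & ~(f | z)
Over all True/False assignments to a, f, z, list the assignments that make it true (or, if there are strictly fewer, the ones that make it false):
is never true.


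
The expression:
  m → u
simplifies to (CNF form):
u ∨ ¬m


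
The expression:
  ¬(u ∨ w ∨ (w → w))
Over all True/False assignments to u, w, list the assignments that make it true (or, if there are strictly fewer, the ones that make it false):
is never true.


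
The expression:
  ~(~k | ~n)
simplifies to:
k & n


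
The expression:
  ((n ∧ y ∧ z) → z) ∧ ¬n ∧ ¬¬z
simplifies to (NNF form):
z ∧ ¬n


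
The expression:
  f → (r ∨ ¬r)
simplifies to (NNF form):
True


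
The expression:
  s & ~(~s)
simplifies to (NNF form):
s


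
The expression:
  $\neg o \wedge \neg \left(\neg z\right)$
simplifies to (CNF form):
$z \wedge \neg o$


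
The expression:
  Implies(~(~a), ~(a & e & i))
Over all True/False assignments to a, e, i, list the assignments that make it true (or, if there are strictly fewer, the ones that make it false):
is false only for:
  a=True, e=True, i=True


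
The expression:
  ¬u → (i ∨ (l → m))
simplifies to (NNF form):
i ∨ m ∨ u ∨ ¬l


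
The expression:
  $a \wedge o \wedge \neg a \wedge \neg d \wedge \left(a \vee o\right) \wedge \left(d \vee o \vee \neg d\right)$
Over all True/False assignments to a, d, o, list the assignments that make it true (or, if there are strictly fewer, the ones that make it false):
is never true.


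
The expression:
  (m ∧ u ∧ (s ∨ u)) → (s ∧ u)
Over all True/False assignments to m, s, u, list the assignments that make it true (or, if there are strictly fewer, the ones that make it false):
is false only for:
  m=True, s=False, u=True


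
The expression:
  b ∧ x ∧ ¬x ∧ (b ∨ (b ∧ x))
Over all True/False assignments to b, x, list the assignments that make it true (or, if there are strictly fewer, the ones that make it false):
is never true.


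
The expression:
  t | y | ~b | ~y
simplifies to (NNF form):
True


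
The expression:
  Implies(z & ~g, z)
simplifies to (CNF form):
True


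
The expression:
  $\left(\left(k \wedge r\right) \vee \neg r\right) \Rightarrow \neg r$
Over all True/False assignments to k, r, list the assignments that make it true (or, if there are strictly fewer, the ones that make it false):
is false only for:
  k=True, r=True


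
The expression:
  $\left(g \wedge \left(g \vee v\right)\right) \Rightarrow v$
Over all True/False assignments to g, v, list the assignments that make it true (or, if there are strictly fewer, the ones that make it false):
is false only for:
  g=True, v=False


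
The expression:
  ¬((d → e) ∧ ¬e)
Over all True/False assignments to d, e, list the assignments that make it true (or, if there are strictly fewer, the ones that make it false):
is false only for:
  d=False, e=False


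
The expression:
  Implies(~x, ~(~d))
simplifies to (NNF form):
d | x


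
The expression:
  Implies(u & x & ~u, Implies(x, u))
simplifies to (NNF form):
True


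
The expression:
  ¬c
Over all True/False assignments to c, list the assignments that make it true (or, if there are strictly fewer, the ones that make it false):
is true only for:
  c=False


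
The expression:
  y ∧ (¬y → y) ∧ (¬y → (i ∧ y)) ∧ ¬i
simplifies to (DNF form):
y ∧ ¬i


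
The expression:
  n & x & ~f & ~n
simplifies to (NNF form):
False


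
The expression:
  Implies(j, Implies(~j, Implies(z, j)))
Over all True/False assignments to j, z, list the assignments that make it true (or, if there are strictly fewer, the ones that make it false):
is always true.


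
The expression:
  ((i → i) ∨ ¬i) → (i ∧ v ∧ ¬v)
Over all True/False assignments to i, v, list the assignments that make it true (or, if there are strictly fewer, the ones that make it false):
is never true.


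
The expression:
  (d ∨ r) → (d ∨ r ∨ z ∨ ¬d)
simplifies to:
True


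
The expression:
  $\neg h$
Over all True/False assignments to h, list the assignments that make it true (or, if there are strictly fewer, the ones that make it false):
is true only for:
  h=False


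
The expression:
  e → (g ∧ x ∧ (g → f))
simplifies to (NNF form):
(f ∧ g ∧ x) ∨ ¬e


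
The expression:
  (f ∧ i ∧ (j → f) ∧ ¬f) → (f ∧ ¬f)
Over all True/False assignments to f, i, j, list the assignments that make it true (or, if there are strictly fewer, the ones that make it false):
is always true.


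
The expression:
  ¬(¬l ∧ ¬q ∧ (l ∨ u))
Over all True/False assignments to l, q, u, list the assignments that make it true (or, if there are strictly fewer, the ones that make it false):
is false only for:
  l=False, q=False, u=True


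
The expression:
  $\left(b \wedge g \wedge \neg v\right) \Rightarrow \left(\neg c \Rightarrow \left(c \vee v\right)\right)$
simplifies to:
$c \vee v \vee \neg b \vee \neg g$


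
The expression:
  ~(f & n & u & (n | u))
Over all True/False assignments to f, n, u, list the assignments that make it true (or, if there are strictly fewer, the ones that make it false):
is false only for:
  f=True, n=True, u=True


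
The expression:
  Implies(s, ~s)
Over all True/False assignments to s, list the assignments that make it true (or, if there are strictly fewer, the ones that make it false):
is true only for:
  s=False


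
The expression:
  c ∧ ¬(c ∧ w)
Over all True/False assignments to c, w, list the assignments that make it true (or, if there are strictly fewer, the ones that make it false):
is true only for:
  c=True, w=False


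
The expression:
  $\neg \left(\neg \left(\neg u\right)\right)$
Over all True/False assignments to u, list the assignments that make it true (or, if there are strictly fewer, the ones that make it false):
is true only for:
  u=False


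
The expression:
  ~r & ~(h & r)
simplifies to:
~r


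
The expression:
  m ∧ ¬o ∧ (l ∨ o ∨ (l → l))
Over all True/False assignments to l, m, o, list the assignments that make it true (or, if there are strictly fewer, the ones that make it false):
is true only for:
  l=False, m=True, o=False;
  l=True, m=True, o=False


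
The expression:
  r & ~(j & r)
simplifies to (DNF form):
r & ~j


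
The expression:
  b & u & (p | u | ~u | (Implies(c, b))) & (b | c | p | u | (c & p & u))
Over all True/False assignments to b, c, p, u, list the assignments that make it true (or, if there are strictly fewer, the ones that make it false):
is true only for:
  b=True, c=False, p=False, u=True;
  b=True, c=False, p=True, u=True;
  b=True, c=True, p=False, u=True;
  b=True, c=True, p=True, u=True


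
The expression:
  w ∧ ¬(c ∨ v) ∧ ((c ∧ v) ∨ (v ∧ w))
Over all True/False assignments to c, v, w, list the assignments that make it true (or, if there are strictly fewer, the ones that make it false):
is never true.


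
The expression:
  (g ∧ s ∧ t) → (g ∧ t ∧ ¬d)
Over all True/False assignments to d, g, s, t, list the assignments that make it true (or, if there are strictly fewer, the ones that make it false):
is false only for:
  d=True, g=True, s=True, t=True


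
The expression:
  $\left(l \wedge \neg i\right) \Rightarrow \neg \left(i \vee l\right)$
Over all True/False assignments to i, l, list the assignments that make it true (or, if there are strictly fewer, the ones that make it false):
is false only for:
  i=False, l=True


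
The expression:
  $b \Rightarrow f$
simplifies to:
$f \vee \neg b$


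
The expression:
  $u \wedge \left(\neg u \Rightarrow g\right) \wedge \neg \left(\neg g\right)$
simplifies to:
$g \wedge u$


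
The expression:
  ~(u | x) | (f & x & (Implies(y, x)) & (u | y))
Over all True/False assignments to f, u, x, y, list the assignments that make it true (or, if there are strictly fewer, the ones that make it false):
is true only for:
  f=False, u=False, x=False, y=False;
  f=False, u=False, x=False, y=True;
  f=True, u=False, x=False, y=False;
  f=True, u=False, x=False, y=True;
  f=True, u=False, x=True, y=True;
  f=True, u=True, x=True, y=False;
  f=True, u=True, x=True, y=True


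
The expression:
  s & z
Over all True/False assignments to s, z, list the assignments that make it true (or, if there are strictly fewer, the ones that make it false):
is true only for:
  s=True, z=True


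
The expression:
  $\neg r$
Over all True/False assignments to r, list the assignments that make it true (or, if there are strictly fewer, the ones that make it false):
is true only for:
  r=False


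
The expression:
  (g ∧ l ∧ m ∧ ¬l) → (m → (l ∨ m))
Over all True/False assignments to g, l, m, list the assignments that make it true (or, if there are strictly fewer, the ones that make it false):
is always true.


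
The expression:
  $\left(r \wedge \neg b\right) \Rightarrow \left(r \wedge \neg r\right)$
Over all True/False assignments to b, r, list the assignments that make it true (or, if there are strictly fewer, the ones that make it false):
is false only for:
  b=False, r=True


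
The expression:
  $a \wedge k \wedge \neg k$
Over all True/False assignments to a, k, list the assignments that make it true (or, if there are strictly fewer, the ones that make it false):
is never true.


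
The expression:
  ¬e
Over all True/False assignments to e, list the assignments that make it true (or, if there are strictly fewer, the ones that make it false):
is true only for:
  e=False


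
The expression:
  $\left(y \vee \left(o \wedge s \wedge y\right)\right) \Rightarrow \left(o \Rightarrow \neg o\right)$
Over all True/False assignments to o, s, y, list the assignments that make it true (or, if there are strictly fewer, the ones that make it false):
is false only for:
  o=True, s=False, y=True;
  o=True, s=True, y=True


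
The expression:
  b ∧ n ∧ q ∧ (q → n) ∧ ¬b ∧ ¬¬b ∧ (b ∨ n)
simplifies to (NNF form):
False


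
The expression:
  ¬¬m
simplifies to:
m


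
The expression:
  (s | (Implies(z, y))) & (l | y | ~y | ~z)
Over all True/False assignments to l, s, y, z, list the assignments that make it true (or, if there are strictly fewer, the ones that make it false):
is false only for:
  l=False, s=False, y=False, z=True;
  l=True, s=False, y=False, z=True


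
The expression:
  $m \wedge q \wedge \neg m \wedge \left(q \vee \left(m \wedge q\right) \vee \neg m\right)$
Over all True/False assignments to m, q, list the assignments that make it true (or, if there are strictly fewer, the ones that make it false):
is never true.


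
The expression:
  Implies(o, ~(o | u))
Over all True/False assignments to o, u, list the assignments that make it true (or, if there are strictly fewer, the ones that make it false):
is true only for:
  o=False, u=False;
  o=False, u=True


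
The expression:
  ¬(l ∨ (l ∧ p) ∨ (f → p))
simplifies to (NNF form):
f ∧ ¬l ∧ ¬p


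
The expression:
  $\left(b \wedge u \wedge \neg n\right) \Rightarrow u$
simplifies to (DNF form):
$\text{True}$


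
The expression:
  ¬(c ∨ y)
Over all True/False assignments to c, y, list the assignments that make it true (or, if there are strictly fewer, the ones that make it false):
is true only for:
  c=False, y=False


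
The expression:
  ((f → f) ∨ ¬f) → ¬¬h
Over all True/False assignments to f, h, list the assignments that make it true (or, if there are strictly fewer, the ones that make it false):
is true only for:
  f=False, h=True;
  f=True, h=True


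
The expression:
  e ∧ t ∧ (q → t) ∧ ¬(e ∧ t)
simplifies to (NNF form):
False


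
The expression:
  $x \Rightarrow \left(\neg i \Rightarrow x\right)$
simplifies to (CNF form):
$\text{True}$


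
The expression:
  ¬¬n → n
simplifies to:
True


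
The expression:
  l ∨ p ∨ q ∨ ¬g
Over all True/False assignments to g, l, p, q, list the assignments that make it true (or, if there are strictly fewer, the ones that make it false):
is false only for:
  g=True, l=False, p=False, q=False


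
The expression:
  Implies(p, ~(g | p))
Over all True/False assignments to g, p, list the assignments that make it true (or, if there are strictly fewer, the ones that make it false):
is true only for:
  g=False, p=False;
  g=True, p=False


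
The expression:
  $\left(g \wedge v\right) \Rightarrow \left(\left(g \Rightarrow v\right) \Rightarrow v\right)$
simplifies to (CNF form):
$\text{True}$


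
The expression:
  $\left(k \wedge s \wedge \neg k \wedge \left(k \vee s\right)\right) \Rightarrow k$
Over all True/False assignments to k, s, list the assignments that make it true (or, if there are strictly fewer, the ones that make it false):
is always true.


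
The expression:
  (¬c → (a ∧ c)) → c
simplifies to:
True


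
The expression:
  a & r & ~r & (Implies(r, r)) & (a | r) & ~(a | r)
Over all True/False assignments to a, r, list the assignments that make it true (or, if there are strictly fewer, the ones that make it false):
is never true.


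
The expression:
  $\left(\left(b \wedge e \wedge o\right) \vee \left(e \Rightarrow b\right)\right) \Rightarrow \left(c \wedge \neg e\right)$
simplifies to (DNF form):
$\left(c \wedge \neg e\right) \vee \left(e \wedge \neg b\right)$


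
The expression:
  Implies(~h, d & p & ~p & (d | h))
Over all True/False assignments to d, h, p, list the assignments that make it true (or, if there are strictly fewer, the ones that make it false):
is true only for:
  d=False, h=True, p=False;
  d=False, h=True, p=True;
  d=True, h=True, p=False;
  d=True, h=True, p=True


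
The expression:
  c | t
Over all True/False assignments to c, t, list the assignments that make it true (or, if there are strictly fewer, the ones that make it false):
is false only for:
  c=False, t=False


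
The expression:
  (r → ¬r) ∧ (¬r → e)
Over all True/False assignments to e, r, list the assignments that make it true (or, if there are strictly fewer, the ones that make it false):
is true only for:
  e=True, r=False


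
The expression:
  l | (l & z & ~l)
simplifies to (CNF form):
l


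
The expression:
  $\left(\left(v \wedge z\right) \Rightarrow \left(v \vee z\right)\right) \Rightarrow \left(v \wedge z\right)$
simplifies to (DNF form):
$v \wedge z$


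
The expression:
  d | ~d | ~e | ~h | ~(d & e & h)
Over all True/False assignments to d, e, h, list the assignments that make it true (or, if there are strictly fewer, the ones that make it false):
is always true.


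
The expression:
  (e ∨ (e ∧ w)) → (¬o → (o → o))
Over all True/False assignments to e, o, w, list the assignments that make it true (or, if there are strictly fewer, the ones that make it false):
is always true.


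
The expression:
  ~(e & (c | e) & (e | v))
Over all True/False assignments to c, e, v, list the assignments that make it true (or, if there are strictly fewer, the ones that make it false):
is true only for:
  c=False, e=False, v=False;
  c=False, e=False, v=True;
  c=True, e=False, v=False;
  c=True, e=False, v=True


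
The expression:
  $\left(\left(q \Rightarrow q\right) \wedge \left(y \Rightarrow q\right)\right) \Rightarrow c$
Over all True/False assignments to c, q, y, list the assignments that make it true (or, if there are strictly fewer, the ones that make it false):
is false only for:
  c=False, q=False, y=False;
  c=False, q=True, y=False;
  c=False, q=True, y=True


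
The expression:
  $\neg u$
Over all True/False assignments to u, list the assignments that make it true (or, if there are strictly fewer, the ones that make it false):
is true only for:
  u=False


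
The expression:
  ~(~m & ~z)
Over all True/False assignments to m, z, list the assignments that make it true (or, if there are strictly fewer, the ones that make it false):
is false only for:
  m=False, z=False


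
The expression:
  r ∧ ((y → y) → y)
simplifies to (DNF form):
r ∧ y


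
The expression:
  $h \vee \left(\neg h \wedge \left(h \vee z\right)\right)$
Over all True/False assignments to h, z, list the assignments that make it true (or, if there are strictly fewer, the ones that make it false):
is false only for:
  h=False, z=False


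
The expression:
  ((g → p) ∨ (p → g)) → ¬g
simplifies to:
¬g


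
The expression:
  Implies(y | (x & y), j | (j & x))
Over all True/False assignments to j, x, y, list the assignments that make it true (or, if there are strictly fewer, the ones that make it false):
is false only for:
  j=False, x=False, y=True;
  j=False, x=True, y=True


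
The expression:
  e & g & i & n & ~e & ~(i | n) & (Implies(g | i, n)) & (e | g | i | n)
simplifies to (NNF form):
False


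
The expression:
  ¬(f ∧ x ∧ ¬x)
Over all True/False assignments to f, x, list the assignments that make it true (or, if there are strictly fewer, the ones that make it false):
is always true.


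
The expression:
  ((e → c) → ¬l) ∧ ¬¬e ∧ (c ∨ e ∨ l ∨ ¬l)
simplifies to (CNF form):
e ∧ (¬c ∨ ¬l)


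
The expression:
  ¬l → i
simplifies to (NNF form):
i ∨ l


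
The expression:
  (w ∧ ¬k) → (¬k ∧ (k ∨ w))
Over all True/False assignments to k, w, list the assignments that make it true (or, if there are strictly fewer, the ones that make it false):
is always true.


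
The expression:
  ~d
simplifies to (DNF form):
~d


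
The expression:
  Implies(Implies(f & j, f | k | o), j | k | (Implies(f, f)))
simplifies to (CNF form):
True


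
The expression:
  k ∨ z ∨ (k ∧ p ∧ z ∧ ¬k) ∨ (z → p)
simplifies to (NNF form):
True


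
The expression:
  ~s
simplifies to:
~s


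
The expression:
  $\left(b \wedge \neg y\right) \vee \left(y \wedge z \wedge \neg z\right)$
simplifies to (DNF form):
$b \wedge \neg y$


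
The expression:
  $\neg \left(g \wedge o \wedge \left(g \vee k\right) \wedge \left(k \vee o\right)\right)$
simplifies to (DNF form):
$\neg g \vee \neg o$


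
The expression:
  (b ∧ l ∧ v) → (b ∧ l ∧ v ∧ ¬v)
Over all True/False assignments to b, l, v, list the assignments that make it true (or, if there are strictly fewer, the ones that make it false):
is false only for:
  b=True, l=True, v=True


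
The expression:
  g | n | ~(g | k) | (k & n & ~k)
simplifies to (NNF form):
g | n | ~k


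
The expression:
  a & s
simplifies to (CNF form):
a & s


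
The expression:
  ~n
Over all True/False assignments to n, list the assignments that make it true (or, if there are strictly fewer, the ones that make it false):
is true only for:
  n=False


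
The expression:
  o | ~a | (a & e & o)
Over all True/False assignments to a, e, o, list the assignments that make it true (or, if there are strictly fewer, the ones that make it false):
is false only for:
  a=True, e=False, o=False;
  a=True, e=True, o=False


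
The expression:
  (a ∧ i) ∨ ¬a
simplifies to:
i ∨ ¬a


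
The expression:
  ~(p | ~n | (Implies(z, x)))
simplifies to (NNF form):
n & z & ~p & ~x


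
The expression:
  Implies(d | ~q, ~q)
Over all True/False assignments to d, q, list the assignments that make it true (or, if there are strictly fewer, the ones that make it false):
is false only for:
  d=True, q=True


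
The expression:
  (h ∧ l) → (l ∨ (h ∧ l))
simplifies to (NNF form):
True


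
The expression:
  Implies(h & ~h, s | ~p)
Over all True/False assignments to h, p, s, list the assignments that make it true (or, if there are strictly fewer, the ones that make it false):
is always true.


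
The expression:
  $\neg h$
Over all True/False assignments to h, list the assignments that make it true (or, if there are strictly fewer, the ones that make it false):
is true only for:
  h=False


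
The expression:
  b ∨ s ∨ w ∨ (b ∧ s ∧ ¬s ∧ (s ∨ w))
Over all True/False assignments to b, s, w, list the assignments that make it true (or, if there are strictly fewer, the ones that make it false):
is false only for:
  b=False, s=False, w=False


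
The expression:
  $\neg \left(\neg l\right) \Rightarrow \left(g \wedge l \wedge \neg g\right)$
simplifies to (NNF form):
$\neg l$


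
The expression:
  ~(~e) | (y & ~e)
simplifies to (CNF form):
e | y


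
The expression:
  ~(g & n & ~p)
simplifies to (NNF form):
p | ~g | ~n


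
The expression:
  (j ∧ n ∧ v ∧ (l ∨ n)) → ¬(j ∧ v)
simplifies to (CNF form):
¬j ∨ ¬n ∨ ¬v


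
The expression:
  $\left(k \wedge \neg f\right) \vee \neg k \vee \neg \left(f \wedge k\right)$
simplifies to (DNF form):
$\neg f \vee \neg k$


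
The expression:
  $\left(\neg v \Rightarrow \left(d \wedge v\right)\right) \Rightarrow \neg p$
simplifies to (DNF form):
$\neg p \vee \neg v$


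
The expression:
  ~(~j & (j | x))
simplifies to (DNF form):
j | ~x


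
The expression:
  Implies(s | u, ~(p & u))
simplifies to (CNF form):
~p | ~u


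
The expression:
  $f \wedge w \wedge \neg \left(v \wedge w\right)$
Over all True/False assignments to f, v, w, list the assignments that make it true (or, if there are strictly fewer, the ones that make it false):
is true only for:
  f=True, v=False, w=True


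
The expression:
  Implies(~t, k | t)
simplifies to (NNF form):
k | t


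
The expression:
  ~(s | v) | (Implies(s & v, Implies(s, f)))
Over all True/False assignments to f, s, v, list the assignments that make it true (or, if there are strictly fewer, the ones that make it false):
is false only for:
  f=False, s=True, v=True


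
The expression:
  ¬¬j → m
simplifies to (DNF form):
m ∨ ¬j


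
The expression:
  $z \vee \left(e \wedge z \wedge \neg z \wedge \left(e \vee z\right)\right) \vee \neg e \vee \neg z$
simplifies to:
$\text{True}$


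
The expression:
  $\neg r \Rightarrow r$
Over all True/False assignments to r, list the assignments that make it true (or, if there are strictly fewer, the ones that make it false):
is true only for:
  r=True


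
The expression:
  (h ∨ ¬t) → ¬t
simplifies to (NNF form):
¬h ∨ ¬t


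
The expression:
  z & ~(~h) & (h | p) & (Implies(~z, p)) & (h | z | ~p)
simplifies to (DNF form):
h & z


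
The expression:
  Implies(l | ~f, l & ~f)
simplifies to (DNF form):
(f & ~l) | (l & ~f)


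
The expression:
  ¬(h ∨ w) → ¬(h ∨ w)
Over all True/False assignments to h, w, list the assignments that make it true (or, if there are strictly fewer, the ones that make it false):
is always true.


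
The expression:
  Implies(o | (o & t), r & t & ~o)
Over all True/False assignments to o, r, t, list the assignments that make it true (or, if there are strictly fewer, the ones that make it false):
is true only for:
  o=False, r=False, t=False;
  o=False, r=False, t=True;
  o=False, r=True, t=False;
  o=False, r=True, t=True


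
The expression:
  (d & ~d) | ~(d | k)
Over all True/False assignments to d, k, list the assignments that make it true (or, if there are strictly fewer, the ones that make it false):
is true only for:
  d=False, k=False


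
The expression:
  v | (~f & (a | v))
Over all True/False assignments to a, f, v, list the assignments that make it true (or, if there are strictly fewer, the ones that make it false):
is false only for:
  a=False, f=False, v=False;
  a=False, f=True, v=False;
  a=True, f=True, v=False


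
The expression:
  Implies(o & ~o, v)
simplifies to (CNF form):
True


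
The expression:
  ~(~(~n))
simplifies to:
~n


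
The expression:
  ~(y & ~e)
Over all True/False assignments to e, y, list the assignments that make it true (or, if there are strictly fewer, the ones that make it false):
is false only for:
  e=False, y=True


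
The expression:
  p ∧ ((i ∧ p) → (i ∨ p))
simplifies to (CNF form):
p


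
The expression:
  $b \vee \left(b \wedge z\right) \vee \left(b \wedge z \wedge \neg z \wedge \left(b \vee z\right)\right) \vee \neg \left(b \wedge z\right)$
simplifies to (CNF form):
$\text{True}$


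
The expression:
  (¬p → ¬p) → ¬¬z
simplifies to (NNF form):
z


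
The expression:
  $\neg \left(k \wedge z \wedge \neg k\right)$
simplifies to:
$\text{True}$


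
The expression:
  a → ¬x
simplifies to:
¬a ∨ ¬x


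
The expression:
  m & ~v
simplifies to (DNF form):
m & ~v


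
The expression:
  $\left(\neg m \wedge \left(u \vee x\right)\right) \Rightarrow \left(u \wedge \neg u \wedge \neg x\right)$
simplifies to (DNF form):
$m \vee \left(\neg u \wedge \neg x\right)$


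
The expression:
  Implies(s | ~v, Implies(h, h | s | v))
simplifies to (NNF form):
True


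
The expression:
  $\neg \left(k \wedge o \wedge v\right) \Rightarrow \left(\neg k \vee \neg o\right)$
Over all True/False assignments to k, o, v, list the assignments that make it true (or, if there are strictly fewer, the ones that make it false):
is false only for:
  k=True, o=True, v=False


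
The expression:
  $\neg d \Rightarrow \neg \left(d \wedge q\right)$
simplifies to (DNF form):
$\text{True}$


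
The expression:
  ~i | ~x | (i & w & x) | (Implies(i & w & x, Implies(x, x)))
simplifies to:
True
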